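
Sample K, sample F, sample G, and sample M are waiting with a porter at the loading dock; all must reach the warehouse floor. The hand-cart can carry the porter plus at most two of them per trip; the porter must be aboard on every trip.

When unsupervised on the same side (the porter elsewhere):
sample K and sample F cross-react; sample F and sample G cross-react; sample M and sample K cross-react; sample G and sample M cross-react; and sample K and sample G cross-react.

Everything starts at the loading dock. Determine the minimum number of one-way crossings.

Counting alone: the porter can take at most 2 across per trip to the warehouse floor, so moving all 4 needs at least 2 loaded trips out, with a return between consecutive ones — at least 3 crossings.
The safety rule pushes this higher. Following every safe sequence of crossings, the most of the 4 that can be at the warehouse floor as the hand-cart arrives there on crossing 3 is 3 — never all 4.
So no plan with fewer than 5 crossings exists, and this one achieves 5:
1. Porter goes to the warehouse floor with sample G and sample K.  [the loading dock: sample F, sample M | the warehouse floor: sample G, sample K]
2. Porter goes back to the loading dock with sample K.  [the loading dock: sample F, sample K, sample M | the warehouse floor: sample G]
3. Porter goes to the warehouse floor with sample F and sample M.  [the loading dock: sample K | the warehouse floor: sample F, sample G, sample M]
4. Porter goes back to the loading dock with sample G.  [the loading dock: sample G, sample K | the warehouse floor: sample F, sample M]
5. Porter goes to the warehouse floor with sample G and sample K.  [the loading dock: — | the warehouse floor: sample F, sample G, sample K, sample M]

5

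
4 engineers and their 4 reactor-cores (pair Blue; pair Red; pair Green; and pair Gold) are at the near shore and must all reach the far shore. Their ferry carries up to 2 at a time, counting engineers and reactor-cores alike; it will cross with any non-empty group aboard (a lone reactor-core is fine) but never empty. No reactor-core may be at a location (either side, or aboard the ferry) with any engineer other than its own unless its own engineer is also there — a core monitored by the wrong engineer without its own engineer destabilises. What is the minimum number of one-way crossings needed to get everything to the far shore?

impossible

Following every safe sequence of crossings from the start, the most of the 8 that can be at the far shore as the ferry arrives there on crossings 1, 3, 5 is 2, 3, 4 respectively; the best ever achieved is 4 of 8.
From crossing 7 on, no configuration arises that was not already reachable earlier: only 44 distinct safe configurations (who is on which side, and where the ferry is) can ever be reached, none of them has everyone across, and every continuation just revisits them. So no valid plan exists.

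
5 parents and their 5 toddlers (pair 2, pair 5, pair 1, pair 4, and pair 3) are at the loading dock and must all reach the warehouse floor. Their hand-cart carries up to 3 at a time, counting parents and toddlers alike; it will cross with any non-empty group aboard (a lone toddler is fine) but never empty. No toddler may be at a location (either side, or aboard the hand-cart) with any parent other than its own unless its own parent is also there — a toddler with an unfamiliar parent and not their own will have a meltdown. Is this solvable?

Yes

1. parent 2 and toddler 2 cross → the warehouse floor.
2. parent 2 crosses ← the loading dock.
3. toddler 1, toddler 4, and toddler 5 cross → the warehouse floor.
4. toddler 2 crosses ← the loading dock.
5. parent 1, parent 4, and parent 5 cross → the warehouse floor.
6. parent 5 and toddler 5 cross ← the loading dock.
7. parent 2, parent 3, and parent 5 cross → the warehouse floor.
8. toddler 1 crosses ← the loading dock.
9. toddler 2 and toddler 5 cross → the warehouse floor.
10. toddler 2 crosses ← the loading dock.
11. toddler 1, toddler 2, and toddler 3 cross → the warehouse floor.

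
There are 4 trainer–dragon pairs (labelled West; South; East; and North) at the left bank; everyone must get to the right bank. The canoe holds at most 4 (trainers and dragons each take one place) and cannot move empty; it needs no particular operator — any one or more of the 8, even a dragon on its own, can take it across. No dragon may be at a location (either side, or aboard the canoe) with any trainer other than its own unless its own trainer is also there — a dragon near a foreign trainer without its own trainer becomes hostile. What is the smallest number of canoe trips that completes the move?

Counting alone: each trip to the right bank takes at most 4 across and each return brings at least 1 back, so after t trips out (and t−1 returns) at most 4t − (t−1) of the 8 are across; that first reaches 8 at t = 3, so at least 5 crossings are needed.
The plan below uses exactly 5 crossings, so it is optimal:
1. dragon West and trainer West cross → the right bank.
2. trainer West crosses ← the left bank.
3. trainer East, trainer North, trainer South, and trainer West cross → the right bank.
4. dragon West crosses ← the left bank.
5. dragon East, dragon North, dragon South, and dragon West cross → the right bank.

5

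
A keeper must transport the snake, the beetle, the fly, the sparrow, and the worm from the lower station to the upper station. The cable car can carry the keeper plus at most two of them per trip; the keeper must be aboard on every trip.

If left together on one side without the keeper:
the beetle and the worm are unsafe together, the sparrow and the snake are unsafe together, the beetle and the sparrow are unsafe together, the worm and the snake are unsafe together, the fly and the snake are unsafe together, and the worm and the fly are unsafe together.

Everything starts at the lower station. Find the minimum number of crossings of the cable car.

impossible

Whatever the first load, the items left behind include a forbidden pair without the keeper. No opening move is safe, so no plan exists.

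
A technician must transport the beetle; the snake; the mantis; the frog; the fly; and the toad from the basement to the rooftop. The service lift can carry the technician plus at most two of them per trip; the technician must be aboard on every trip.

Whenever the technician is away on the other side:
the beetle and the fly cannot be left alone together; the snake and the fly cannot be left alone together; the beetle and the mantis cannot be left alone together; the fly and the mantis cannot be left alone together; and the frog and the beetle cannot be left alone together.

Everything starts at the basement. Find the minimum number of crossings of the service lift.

Counting alone: the technician can take at most 2 across per trip to the rooftop, so moving all 6 needs at least 3 loaded trips out, with a return between consecutive ones — at least 5 crossings.
The safety rule pushes this higher. Following every safe sequence of crossings, the most of the 6 that can be at the rooftop as the service lift arrives there on crossings 5, 7 is 4, 5 respectively — never all 6.
So no plan with fewer than 9 crossings exists, and this one achieves 9:
1. Technician goes to the rooftop with the beetle and the fly.
2. Technician goes back to the basement with the beetle.
3. Technician goes to the rooftop with the beetle and the snake.
4. Technician goes back to the basement with the fly.
5. Technician goes to the rooftop with the frog and the mantis.
6. Technician goes back to the basement with the beetle.
7. Technician goes to the rooftop with the beetle and the toad.
8. Technician goes back to the basement with the beetle.
9. Technician goes to the rooftop with the beetle and the fly.

9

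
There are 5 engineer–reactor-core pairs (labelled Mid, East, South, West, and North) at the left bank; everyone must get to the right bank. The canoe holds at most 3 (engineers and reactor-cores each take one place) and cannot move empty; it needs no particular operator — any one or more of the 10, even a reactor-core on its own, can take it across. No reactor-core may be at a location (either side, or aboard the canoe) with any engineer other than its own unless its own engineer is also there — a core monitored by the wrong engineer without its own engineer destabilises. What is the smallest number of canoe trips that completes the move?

Counting alone: each trip to the right bank takes at most 3 across and each return brings at least 1 back, so after t trips out (and t−1 returns) at most 3t − (t−1) of the 10 are across; that first reaches 10 at t = 5, so at least 9 crossings are needed.
The safety rule pushes this higher. Following every safe sequence of crossings, the most of the 10 that can be at the right bank as the canoe arrives there on crossing 9 is 9 — never all 10.
So no plan with fewer than 11 crossings exists, and this one achieves 11:
1. engineer Mid and reactor-core Mid cross → the right bank.
2. engineer Mid crosses ← the left bank.
3. reactor-core East, reactor-core South, and reactor-core West cross → the right bank.
4. reactor-core Mid crosses ← the left bank.
5. engineer East, engineer South, and engineer West cross → the right bank.
6. engineer East and reactor-core East cross ← the left bank.
7. engineer East, engineer Mid, and engineer North cross → the right bank.
8. reactor-core South crosses ← the left bank.
9. reactor-core East and reactor-core Mid cross → the right bank.
10. reactor-core Mid crosses ← the left bank.
11. reactor-core Mid, reactor-core North, and reactor-core South cross → the right bank.

11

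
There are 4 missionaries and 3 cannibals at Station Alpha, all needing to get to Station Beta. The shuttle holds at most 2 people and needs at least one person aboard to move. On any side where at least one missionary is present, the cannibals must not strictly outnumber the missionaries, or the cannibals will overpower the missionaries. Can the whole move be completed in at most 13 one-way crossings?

Yes — this plan uses 11 crossings (≤ 13):
1. 2 cannibals → Station Beta.  (Station Alpha: 4M 1C; Station Beta: 0M 2C)
2. 1 cannibal ← Station Alpha.  (Station Alpha: 4M 2C; Station Beta: 0M 1C)
3. 2 cannibals → Station Beta.  (Station Alpha: 4M 0C; Station Beta: 0M 3C)
4. 1 cannibal ← Station Alpha.  (Station Alpha: 4M 1C; Station Beta: 0M 2C)
5. 2 missionaries → Station Beta.  (Station Alpha: 2M 1C; Station Beta: 2M 2C)
6. 1 cannibal ← Station Alpha.  (Station Alpha: 2M 2C; Station Beta: 2M 1C)
7. 1 missionary and 1 cannibal → Station Beta.  (Station Alpha: 1M 1C; Station Beta: 3M 2C)
8. 1 missionary ← Station Alpha.  (Station Alpha: 2M 1C; Station Beta: 2M 2C)
9. 1 missionary and 1 cannibal → Station Beta.  (Station Alpha: 1M 0C; Station Beta: 3M 3C)
10. 1 cannibal ← Station Alpha.  (Station Alpha: 1M 1C; Station Beta: 3M 2C)
11. 1 missionary and 1 cannibal → Station Beta.  (Station Alpha: 0M 0C; Station Beta: 4M 3C)

Yes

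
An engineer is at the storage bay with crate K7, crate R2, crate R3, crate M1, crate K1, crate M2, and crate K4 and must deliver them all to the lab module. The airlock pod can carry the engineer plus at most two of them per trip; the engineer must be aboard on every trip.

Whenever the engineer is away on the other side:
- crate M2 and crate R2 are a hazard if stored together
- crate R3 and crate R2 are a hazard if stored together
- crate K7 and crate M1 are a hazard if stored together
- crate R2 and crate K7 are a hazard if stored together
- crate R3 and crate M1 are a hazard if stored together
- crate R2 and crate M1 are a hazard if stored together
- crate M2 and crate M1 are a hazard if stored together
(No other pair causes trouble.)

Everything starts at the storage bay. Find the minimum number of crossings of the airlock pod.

Following every safe sequence of crossings from the start, the most of the 7 that can be at the lab module as the airlock pod arrives there on crossings 1, 3, 5, 7 is 2, 3, 4, 5 respectively; the best ever achieved is 5 of 7.
From crossing 9 on, no configuration arises that was not already reachable earlier: only 40 distinct safe configurations (who is on which side, and where the airlock pod is) can ever be reached, none of them has everyone across, and every continuation just revisits them. So no valid plan exists.

impossible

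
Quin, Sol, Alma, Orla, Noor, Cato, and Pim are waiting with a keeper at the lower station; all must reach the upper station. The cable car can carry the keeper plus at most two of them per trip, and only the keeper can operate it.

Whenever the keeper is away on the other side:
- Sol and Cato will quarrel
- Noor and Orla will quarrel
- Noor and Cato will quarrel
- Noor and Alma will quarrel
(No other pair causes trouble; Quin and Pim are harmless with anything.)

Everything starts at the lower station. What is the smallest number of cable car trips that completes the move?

7

Counting alone: the keeper can take at most 2 across per trip to the upper station, so moving all 7 needs at least 4 loaded trips out, with a return between consecutive ones — at least 7 crossings.
The plan below uses exactly 7 crossings, so it is optimal:
1. Keeper goes to the upper station with Noor and Sol.  [the lower station: Alma, Cato, Orla, Pim, Quin | the upper station: Noor, Sol]
2. Keeper goes back to the lower station alone.  [the lower station: Alma, Cato, Orla, Pim, Quin | the upper station: Noor, Sol]
3. Keeper goes to the upper station with Pim and Quin.  [the lower station: Alma, Cato, Orla | the upper station: Noor, Pim, Quin, Sol]
4. Keeper goes back to the lower station alone.  [the lower station: Alma, Cato, Orla | the upper station: Noor, Pim, Quin, Sol]
5. Keeper goes to the upper station with Alma and Orla.  [the lower station: Cato | the upper station: Alma, Noor, Orla, Pim, Quin, Sol]
6. Keeper goes back to the lower station with Noor.  [the lower station: Cato, Noor | the upper station: Alma, Orla, Pim, Quin, Sol]
7. Keeper goes to the upper station with Cato and Noor.  [the lower station: — | the upper station: Alma, Cato, Noor, Orla, Pim, Quin, Sol]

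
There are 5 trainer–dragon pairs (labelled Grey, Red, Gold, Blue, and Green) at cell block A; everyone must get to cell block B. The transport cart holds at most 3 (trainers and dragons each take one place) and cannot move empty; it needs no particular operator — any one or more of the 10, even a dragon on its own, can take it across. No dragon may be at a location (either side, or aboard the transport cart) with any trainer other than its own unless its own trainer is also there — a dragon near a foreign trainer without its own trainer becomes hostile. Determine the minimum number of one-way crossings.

11

Counting alone: each trip to cell block B takes at most 3 across and each return brings at least 1 back, so after t trips out (and t−1 returns) at most 3t − (t−1) of the 10 are across; that first reaches 10 at t = 5, so at least 9 crossings are needed.
The safety rule pushes this higher. Following every safe sequence of crossings, the most of the 10 that can be at cell block B as the transport cart arrives there on crossing 9 is 9 — never all 10.
So no plan with fewer than 11 crossings exists, and this one achieves 11:
1. dragon Grey and trainer Grey cross → cell block B.
2. trainer Grey crosses ← cell block A.
3. dragon Blue, dragon Gold, and dragon Red cross → cell block B.
4. dragon Grey crosses ← cell block A.
5. trainer Blue, trainer Gold, and trainer Red cross → cell block B.
6. dragon Red and trainer Red cross ← cell block A.
7. trainer Green, trainer Grey, and trainer Red cross → cell block B.
8. dragon Gold crosses ← cell block A.
9. dragon Grey and dragon Red cross → cell block B.
10. dragon Grey crosses ← cell block A.
11. dragon Gold, dragon Green, and dragon Grey cross → cell block B.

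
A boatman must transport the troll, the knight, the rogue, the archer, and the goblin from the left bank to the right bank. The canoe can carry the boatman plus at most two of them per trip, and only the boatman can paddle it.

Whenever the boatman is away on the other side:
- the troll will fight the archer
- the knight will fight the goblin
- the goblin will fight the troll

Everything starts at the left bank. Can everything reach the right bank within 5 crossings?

Yes

Yes — this plan uses 5 crossings (≤ 5):
1. Boatman goes to the right bank with the knight and the troll.  [the left bank: the archer, the goblin, the rogue | the right bank: the knight, the troll]
2. Boatman goes back to the left bank alone.  [the left bank: the archer, the goblin, the rogue | the right bank: the knight, the troll]
3. Boatman goes to the right bank with the rogue.  [the left bank: the archer, the goblin | the right bank: the knight, the rogue, the troll]
4. Boatman goes back to the left bank alone.  [the left bank: the archer, the goblin | the right bank: the knight, the rogue, the troll]
5. Boatman goes to the right bank with the archer and the goblin.  [the left bank: — | the right bank: the archer, the goblin, the knight, the rogue, the troll]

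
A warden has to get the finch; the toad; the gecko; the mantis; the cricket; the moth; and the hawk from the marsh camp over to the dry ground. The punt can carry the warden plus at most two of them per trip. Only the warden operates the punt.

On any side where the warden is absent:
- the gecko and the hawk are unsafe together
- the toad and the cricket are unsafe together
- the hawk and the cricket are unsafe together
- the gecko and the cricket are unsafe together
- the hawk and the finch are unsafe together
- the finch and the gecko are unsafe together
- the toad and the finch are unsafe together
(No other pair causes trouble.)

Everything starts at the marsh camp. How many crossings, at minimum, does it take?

impossible

Whatever the first load, the items left behind include a forbidden pair without the warden. No opening move is safe, so no plan exists.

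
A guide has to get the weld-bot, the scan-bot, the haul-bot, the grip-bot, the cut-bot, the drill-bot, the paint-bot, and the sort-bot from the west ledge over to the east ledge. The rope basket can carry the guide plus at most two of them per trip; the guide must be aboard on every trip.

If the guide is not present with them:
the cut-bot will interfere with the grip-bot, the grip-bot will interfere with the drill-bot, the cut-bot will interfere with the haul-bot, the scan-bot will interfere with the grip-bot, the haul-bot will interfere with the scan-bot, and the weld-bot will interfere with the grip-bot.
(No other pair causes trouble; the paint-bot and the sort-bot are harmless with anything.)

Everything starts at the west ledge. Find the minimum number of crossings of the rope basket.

9

Counting alone: the guide can take at most 2 across per trip to the east ledge, so moving all 8 needs at least 4 loaded trips out, with a return between consecutive ones — at least 7 crossings.
The safety rule pushes this higher. Following every safe sequence of crossings, the most of the 8 that can be at the east ledge as the rope basket arrives there on crossing 7 is 7 — never all 8.
So no plan with fewer than 9 crossings exists, and this one achieves 9:
1. Guide goes to the east ledge with the grip-bot and the haul-bot.
2. Guide goes back to the west ledge alone.
3. Guide goes to the east ledge with the scan-bot and the weld-bot.
4. Guide goes back to the west ledge with the grip-bot and the haul-bot.
5. Guide goes to the east ledge with the cut-bot and the drill-bot.
6. Guide goes back to the west ledge alone.
7. Guide goes to the east ledge with the paint-bot and the sort-bot.
8. Guide goes back to the west ledge alone.
9. Guide goes to the east ledge with the grip-bot and the haul-bot.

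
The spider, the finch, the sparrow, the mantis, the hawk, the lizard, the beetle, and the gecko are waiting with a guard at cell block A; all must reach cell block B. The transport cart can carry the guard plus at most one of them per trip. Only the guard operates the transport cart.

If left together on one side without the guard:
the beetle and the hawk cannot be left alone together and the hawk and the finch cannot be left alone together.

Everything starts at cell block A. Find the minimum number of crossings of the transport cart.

Counting alone: the guard can take at most 1 across per trip to cell block B, so moving all 8 needs at least 8 loaded trips out, with a return between consecutive ones — at least 15 crossings.
The safety rule pushes this higher. Following every safe sequence of crossings, the most of the 8 that can be at cell block B as the transport cart arrives there on crossing 15 is 7 — never all 8.
So no plan with fewer than 17 crossings exists, and this one achieves 17:
1. Guard goes to cell block B with the hawk.  [cell block A: the beetle, the finch, the gecko, the lizard, the mantis, the sparrow, the spider | cell block B: the hawk]
2. Guard goes back to cell block A alone.  [cell block A: the beetle, the finch, the gecko, the lizard, the mantis, the sparrow, the spider | cell block B: the hawk]
3. Guard goes to cell block B with the spider.  [cell block A: the beetle, the finch, the gecko, the lizard, the mantis, the sparrow | cell block B: the hawk, the spider]
4. Guard goes back to cell block A alone.  [cell block A: the beetle, the finch, the gecko, the lizard, the mantis, the sparrow | cell block B: the hawk, the spider]
5. Guard goes to cell block B with the finch.  [cell block A: the beetle, the gecko, the lizard, the mantis, the sparrow | cell block B: the finch, the hawk, the spider]
6. Guard goes back to cell block A with the hawk.  [cell block A: the beetle, the gecko, the hawk, the lizard, the mantis, the sparrow | cell block B: the finch, the spider]
7. Guard goes to cell block B with the beetle.  [cell block A: the gecko, the hawk, the lizard, the mantis, the sparrow | cell block B: the beetle, the finch, the spider]
8. Guard goes back to cell block A alone.  [cell block A: the gecko, the hawk, the lizard, the mantis, the sparrow | cell block B: the beetle, the finch, the spider]
9. Guard goes to cell block B with the sparrow.  [cell block A: the gecko, the hawk, the lizard, the mantis | cell block B: the beetle, the finch, the sparrow, the spider]
10. Guard goes back to cell block A alone.  [cell block A: the gecko, the hawk, the lizard, the mantis | cell block B: the beetle, the finch, the sparrow, the spider]
11. Guard goes to cell block B with the mantis.  [cell block A: the gecko, the hawk, the lizard | cell block B: the beetle, the finch, the mantis, the sparrow, the spider]
12. Guard goes back to cell block A alone.  [cell block A: the gecko, the hawk, the lizard | cell block B: the beetle, the finch, the mantis, the sparrow, the spider]
13. Guard goes to cell block B with the lizard.  [cell block A: the gecko, the hawk | cell block B: the beetle, the finch, the lizard, the mantis, the sparrow, the spider]
14. Guard goes back to cell block A alone.  [cell block A: the gecko, the hawk | cell block B: the beetle, the finch, the lizard, the mantis, the sparrow, the spider]
15. Guard goes to cell block B with the gecko.  [cell block A: the hawk | cell block B: the beetle, the finch, the gecko, the lizard, the mantis, the sparrow, the spider]
16. Guard goes back to cell block A alone.  [cell block A: the hawk | cell block B: the beetle, the finch, the gecko, the lizard, the mantis, the sparrow, the spider]
17. Guard goes to cell block B with the hawk.  [cell block A: — | cell block B: the beetle, the finch, the gecko, the hawk, the lizard, the mantis, the sparrow, the spider]

17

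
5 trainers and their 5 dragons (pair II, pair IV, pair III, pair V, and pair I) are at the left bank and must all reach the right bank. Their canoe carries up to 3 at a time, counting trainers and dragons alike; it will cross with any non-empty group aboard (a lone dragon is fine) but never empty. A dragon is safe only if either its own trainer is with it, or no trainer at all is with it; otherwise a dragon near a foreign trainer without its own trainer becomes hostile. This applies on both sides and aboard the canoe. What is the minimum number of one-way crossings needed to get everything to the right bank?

Counting alone: each trip to the right bank takes at most 3 across and each return brings at least 1 back, so after t trips out (and t−1 returns) at most 3t − (t−1) of the 10 are across; that first reaches 10 at t = 5, so at least 9 crossings are needed.
The safety rule pushes this higher. Following every safe sequence of crossings, the most of the 10 that can be at the right bank as the canoe arrives there on crossing 9 is 9 — never all 10.
So no plan with fewer than 11 crossings exists, and this one achieves 11:
1. dragon II and trainer II cross → the right bank.
2. trainer II crosses ← the left bank.
3. dragon III, dragon IV, and dragon V cross → the right bank.
4. dragon II crosses ← the left bank.
5. trainer III, trainer IV, and trainer V cross → the right bank.
6. dragon IV and trainer IV cross ← the left bank.
7. trainer I, trainer II, and trainer IV cross → the right bank.
8. dragon III crosses ← the left bank.
9. dragon II and dragon IV cross → the right bank.
10. dragon II crosses ← the left bank.
11. dragon I, dragon II, and dragon III cross → the right bank.

11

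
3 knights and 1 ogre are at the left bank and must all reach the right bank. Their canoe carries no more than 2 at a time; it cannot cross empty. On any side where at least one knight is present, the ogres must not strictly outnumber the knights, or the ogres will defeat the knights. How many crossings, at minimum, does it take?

5

Counting alone: each trip to the right bank takes at most 2 across and each return brings at least 1 back, so after t trips out (and t−1 returns) at most 2t − (t−1) of the 4 are across; that first reaches 4 at t = 3, so at least 5 crossings are needed.
The plan below uses exactly 5 crossings, so it is optimal:
1. 1 knight and 1 ogre → the right bank.  (the left bank: 2K 0O; the right bank: 1K 1O)
2. 1 ogre ← the left bank.  (the left bank: 2K 1O; the right bank: 1K 0O)
3. 1 knight and 1 ogre → the right bank.  (the left bank: 1K 0O; the right bank: 2K 1O)
4. 1 ogre ← the left bank.  (the left bank: 1K 1O; the right bank: 2K 0O)
5. 1 knight and 1 ogre → the right bank.  (the left bank: 0K 0O; the right bank: 3K 1O)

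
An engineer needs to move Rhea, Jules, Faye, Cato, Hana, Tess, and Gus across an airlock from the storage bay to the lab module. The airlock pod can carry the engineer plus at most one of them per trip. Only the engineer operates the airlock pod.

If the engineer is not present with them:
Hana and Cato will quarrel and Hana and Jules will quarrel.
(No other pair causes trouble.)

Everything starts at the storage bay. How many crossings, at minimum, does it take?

Counting alone: the engineer can take at most 1 across per trip to the lab module, so moving all 7 needs at least 7 loaded trips out, with a return between consecutive ones — at least 13 crossings.
The safety rule pushes this higher. Following every safe sequence of crossings, the most of the 7 that can be at the lab module as the airlock pod arrives there on crossing 13 is 6 — never all 7.
So no plan with fewer than 15 crossings exists, and this one achieves 15:
1. Engineer goes to the lab module with Hana.
2. Engineer goes back to the storage bay alone.
3. Engineer goes to the lab module with Rhea.
4. Engineer goes back to the storage bay alone.
5. Engineer goes to the lab module with Jules.
6. Engineer goes back to the storage bay with Hana.
7. Engineer goes to the lab module with Cato.
8. Engineer goes back to the storage bay alone.
9. Engineer goes to the lab module with Faye.
10. Engineer goes back to the storage bay alone.
11. Engineer goes to the lab module with Tess.
12. Engineer goes back to the storage bay alone.
13. Engineer goes to the lab module with Gus.
14. Engineer goes back to the storage bay alone.
15. Engineer goes to the lab module with Hana.

15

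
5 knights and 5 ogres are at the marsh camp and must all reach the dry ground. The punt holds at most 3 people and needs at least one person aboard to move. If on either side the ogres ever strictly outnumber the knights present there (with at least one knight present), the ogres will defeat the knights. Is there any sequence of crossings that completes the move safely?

1. 2 ogres → the dry ground.  (the marsh camp: 5K 3O; the dry ground: 0K 2O)
2. 1 ogre ← the marsh camp.  (the marsh camp: 5K 4O; the dry ground: 0K 1O)
3. 3 ogres → the dry ground.  (the marsh camp: 5K 1O; the dry ground: 0K 4O)
4. 1 ogre ← the marsh camp.  (the marsh camp: 5K 2O; the dry ground: 0K 3O)
5. 3 knights → the dry ground.  (the marsh camp: 2K 2O; the dry ground: 3K 3O)
6. 1 knight and 1 ogre ← the marsh camp.  (the marsh camp: 3K 3O; the dry ground: 2K 2O)
7. 3 knights → the dry ground.  (the marsh camp: 0K 3O; the dry ground: 5K 2O)
8. 1 ogre ← the marsh camp.  (the marsh camp: 0K 4O; the dry ground: 5K 1O)
9. 2 ogres → the dry ground.  (the marsh camp: 0K 2O; the dry ground: 5K 3O)
10. 1 ogre ← the marsh camp.  (the marsh camp: 0K 3O; the dry ground: 5K 2O)
11. 3 ogres → the dry ground.  (the marsh camp: 0K 0O; the dry ground: 5K 5O)

Yes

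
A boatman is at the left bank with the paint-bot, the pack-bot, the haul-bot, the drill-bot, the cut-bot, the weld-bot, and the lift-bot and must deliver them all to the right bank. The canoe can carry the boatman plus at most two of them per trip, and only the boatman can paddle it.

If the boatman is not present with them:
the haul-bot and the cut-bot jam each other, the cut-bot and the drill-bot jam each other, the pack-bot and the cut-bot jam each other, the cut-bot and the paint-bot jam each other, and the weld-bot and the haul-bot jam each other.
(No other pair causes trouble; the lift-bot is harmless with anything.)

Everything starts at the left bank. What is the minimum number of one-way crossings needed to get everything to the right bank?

9

Counting alone: the boatman can take at most 2 across per trip to the right bank, so moving all 7 needs at least 4 loaded trips out, with a return between consecutive ones — at least 7 crossings.
The safety rule pushes this higher. Following every safe sequence of crossings, the most of the 7 that can be at the right bank as the canoe arrives there on crossing 7 is 6 — never all 7.
So no plan with fewer than 9 crossings exists, and this one achieves 9:
1. Boatman goes to the right bank with the cut-bot and the haul-bot.
2. Boatman goes back to the left bank with the haul-bot.
3. Boatman goes to the right bank with the haul-bot and the paint-bot.
4. Boatman goes back to the left bank with the cut-bot.
5. Boatman goes to the right bank with the drill-bot and the pack-bot.
6. Boatman goes back to the left bank alone.
7. Boatman goes to the right bank with the lift-bot.
8. Boatman goes back to the left bank alone.
9. Boatman goes to the right bank with the cut-bot and the weld-bot.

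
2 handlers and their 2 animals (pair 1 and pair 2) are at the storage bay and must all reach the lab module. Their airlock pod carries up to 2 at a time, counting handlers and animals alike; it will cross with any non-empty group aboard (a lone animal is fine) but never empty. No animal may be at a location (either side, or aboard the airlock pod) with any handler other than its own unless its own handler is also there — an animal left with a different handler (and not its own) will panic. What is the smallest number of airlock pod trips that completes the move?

5

Counting alone: each trip to the lab module takes at most 2 across and each return brings at least 1 back, so after t trips out (and t−1 returns) at most 2t − (t−1) of the 4 are across; that first reaches 4 at t = 3, so at least 5 crossings are needed.
The plan below uses exactly 5 crossings, so it is optimal:
1. animal 1 and handler 1 cross → the lab module.
2. handler 1 crosses ← the storage bay.
3. handler 1 and handler 2 cross → the lab module.
4. handler 2 crosses ← the storage bay.
5. animal 2 and handler 2 cross → the lab module.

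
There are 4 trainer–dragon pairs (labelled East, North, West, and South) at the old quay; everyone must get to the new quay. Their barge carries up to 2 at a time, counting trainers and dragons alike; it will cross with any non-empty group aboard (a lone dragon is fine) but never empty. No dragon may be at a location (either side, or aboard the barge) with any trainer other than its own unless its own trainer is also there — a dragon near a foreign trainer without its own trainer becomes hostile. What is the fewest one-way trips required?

Following every safe sequence of crossings from the start, the most of the 8 that can be at the new quay as the barge arrives there on crossings 1, 3, 5 is 2, 3, 4 respectively; the best ever achieved is 4 of 8.
From crossing 7 on, no configuration arises that was not already reachable earlier: only 44 distinct safe configurations (who is on which side, and where the barge is) can ever be reached, none of them has everyone across, and every continuation just revisits them. So no valid plan exists.

impossible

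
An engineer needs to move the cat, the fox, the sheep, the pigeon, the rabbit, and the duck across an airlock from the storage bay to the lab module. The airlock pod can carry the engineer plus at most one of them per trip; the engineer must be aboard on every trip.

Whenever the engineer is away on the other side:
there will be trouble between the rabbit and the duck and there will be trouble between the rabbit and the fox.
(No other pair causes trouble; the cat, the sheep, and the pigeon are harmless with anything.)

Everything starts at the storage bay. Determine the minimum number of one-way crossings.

13

Counting alone: the engineer can take at most 1 across per trip to the lab module, so moving all 6 needs at least 6 loaded trips out, with a return between consecutive ones — at least 11 crossings.
The safety rule pushes this higher. Following every safe sequence of crossings, the most of the 6 that can be at the lab module as the airlock pod arrives there on crossing 11 is 5 — never all 6.
So no plan with fewer than 13 crossings exists, and this one achieves 13:
1. Engineer goes to the lab module with the rabbit.  [the storage bay: the cat, the duck, the fox, the pigeon, the sheep | the lab module: the rabbit]
2. Engineer goes back to the storage bay alone.  [the storage bay: the cat, the duck, the fox, the pigeon, the sheep | the lab module: the rabbit]
3. Engineer goes to the lab module with the cat.  [the storage bay: the duck, the fox, the pigeon, the sheep | the lab module: the cat, the rabbit]
4. Engineer goes back to the storage bay alone.  [the storage bay: the duck, the fox, the pigeon, the sheep | the lab module: the cat, the rabbit]
5. Engineer goes to the lab module with the fox.  [the storage bay: the duck, the pigeon, the sheep | the lab module: the cat, the fox, the rabbit]
6. Engineer goes back to the storage bay with the rabbit.  [the storage bay: the duck, the pigeon, the rabbit, the sheep | the lab module: the cat, the fox]
7. Engineer goes to the lab module with the duck.  [the storage bay: the pigeon, the rabbit, the sheep | the lab module: the cat, the duck, the fox]
8. Engineer goes back to the storage bay alone.  [the storage bay: the pigeon, the rabbit, the sheep | the lab module: the cat, the duck, the fox]
9. Engineer goes to the lab module with the sheep.  [the storage bay: the pigeon, the rabbit | the lab module: the cat, the duck, the fox, the sheep]
10. Engineer goes back to the storage bay alone.  [the storage bay: the pigeon, the rabbit | the lab module: the cat, the duck, the fox, the sheep]
11. Engineer goes to the lab module with the pigeon.  [the storage bay: the rabbit | the lab module: the cat, the duck, the fox, the pigeon, the sheep]
12. Engineer goes back to the storage bay alone.  [the storage bay: the rabbit | the lab module: the cat, the duck, the fox, the pigeon, the sheep]
13. Engineer goes to the lab module with the rabbit.  [the storage bay: — | the lab module: the cat, the duck, the fox, the pigeon, the rabbit, the sheep]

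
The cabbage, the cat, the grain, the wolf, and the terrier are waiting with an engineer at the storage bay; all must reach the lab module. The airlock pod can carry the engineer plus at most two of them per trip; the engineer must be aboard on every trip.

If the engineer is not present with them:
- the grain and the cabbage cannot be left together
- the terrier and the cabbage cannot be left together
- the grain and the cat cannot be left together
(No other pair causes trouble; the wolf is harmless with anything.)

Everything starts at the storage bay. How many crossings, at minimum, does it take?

Counting alone: the engineer can take at most 2 across per trip to the lab module, so moving all 5 needs at least 3 loaded trips out, with a return between consecutive ones — at least 5 crossings.
The plan below uses exactly 5 crossings, so it is optimal:
1. Engineer goes to the lab module with the cabbage and the cat.  [the storage bay: the grain, the terrier, the wolf | the lab module: the cabbage, the cat]
2. Engineer goes back to the storage bay alone.  [the storage bay: the grain, the terrier, the wolf | the lab module: the cabbage, the cat]
3. Engineer goes to the lab module with the wolf.  [the storage bay: the grain, the terrier | the lab module: the cabbage, the cat, the wolf]
4. Engineer goes back to the storage bay alone.  [the storage bay: the grain, the terrier | the lab module: the cabbage, the cat, the wolf]
5. Engineer goes to the lab module with the grain and the terrier.  [the storage bay: — | the lab module: the cabbage, the cat, the grain, the terrier, the wolf]

5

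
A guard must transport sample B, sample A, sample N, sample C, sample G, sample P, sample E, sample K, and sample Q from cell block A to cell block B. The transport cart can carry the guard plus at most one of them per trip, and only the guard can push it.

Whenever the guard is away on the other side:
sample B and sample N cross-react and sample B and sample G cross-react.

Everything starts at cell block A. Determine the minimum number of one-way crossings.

Counting alone: the guard can take at most 1 across per trip to cell block B, so moving all 9 needs at least 9 loaded trips out, with a return between consecutive ones — at least 17 crossings.
The safety rule pushes this higher. Following every safe sequence of crossings, the most of the 9 that can be at cell block B as the transport cart arrives there on crossing 17 is 8 — never all 9.
So no plan with fewer than 19 crossings exists, and this one achieves 19:
1. Guard goes to cell block B with sample B.  [cell block A: sample A, sample C, sample E, sample G, sample K, sample N, sample P, sample Q | cell block B: sample B]
2. Guard goes back to cell block A alone.  [cell block A: sample A, sample C, sample E, sample G, sample K, sample N, sample P, sample Q | cell block B: sample B]
3. Guard goes to cell block B with sample A.  [cell block A: sample C, sample E, sample G, sample K, sample N, sample P, sample Q | cell block B: sample A, sample B]
4. Guard goes back to cell block A alone.  [cell block A: sample C, sample E, sample G, sample K, sample N, sample P, sample Q | cell block B: sample A, sample B]
5. Guard goes to cell block B with sample N.  [cell block A: sample C, sample E, sample G, sample K, sample P, sample Q | cell block B: sample A, sample B, sample N]
6. Guard goes back to cell block A with sample B.  [cell block A: sample B, sample C, sample E, sample G, sample K, sample P, sample Q | cell block B: sample A, sample N]
7. Guard goes to cell block B with sample G.  [cell block A: sample B, sample C, sample E, sample K, sample P, sample Q | cell block B: sample A, sample G, sample N]
8. Guard goes back to cell block A alone.  [cell block A: sample B, sample C, sample E, sample K, sample P, sample Q | cell block B: sample A, sample G, sample N]
9. Guard goes to cell block B with sample C.  [cell block A: sample B, sample E, sample K, sample P, sample Q | cell block B: sample A, sample C, sample G, sample N]
10. Guard goes back to cell block A alone.  [cell block A: sample B, sample E, sample K, sample P, sample Q | cell block B: sample A, sample C, sample G, sample N]
11. Guard goes to cell block B with sample P.  [cell block A: sample B, sample E, sample K, sample Q | cell block B: sample A, sample C, sample G, sample N, sample P]
12. Guard goes back to cell block A alone.  [cell block A: sample B, sample E, sample K, sample Q | cell block B: sample A, sample C, sample G, sample N, sample P]
13. Guard goes to cell block B with sample E.  [cell block A: sample B, sample K, sample Q | cell block B: sample A, sample C, sample E, sample G, sample N, sample P]
14. Guard goes back to cell block A alone.  [cell block A: sample B, sample K, sample Q | cell block B: sample A, sample C, sample E, sample G, sample N, sample P]
15. Guard goes to cell block B with sample K.  [cell block A: sample B, sample Q | cell block B: sample A, sample C, sample E, sample G, sample K, sample N, sample P]
16. Guard goes back to cell block A alone.  [cell block A: sample B, sample Q | cell block B: sample A, sample C, sample E, sample G, sample K, sample N, sample P]
17. Guard goes to cell block B with sample Q.  [cell block A: sample B | cell block B: sample A, sample C, sample E, sample G, sample K, sample N, sample P, sample Q]
18. Guard goes back to cell block A alone.  [cell block A: sample B | cell block B: sample A, sample C, sample E, sample G, sample K, sample N, sample P, sample Q]
19. Guard goes to cell block B with sample B.  [cell block A: — | cell block B: sample A, sample B, sample C, sample E, sample G, sample K, sample N, sample P, sample Q]

19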